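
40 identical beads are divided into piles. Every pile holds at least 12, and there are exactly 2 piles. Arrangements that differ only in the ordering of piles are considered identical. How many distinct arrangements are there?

9

They are:
12,28
13,27
14,26
15,25
16,24
17,23
18,22
19,21
20,20
Counting gives 9.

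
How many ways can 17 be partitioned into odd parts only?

There are too many to list fully; the first 12 (by largest part) are:
17
1, 1, 15
1, 3, 13
1, 1, 1, 1, 13
1, 5, 11
3, 3, 11
1, 1, 1, 3, 11
1, 1, 1, 1, 1, 1, 11
1, 7, 9
3, 5, 9
1, 1, 1, 5, 9
1, 1, 3, 3, 9
…and 26 more, for 38 total.

38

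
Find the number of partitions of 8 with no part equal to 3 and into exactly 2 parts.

3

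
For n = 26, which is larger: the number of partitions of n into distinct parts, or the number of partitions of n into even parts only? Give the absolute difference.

64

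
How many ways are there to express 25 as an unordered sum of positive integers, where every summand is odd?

Counting exhaustively, 142 partitions satisfy the conditions.

142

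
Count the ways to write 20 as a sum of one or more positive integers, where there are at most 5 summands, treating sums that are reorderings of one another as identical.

Direct enumeration gives 192 partitions.

192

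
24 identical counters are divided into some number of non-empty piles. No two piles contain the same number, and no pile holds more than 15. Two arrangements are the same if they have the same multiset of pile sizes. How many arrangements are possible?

97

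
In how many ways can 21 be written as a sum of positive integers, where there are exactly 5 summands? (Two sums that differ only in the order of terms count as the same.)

Counting exhaustively, 101 partitions satisfy the conditions.

101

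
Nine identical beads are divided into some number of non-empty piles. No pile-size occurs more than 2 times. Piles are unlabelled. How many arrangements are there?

They are:
9
8+1
7+2
7+1+1
6+3
6+2+1
5+4
5+3+1
5+2+2
5+2+1+1
4+4+1
4+3+2
4+3+1+1
4+2+2+1
3+3+2+1
3+2+2+1+1
Counting gives 16.

16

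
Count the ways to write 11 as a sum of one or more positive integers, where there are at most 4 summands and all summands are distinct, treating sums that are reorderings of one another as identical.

12

Listing the qualifying partitions of 11:
11
10, 1
9, 2
8, 3
8, 2, 1
7, 4
7, 3, 1
6, 5
6, 4, 1
6, 3, 2
5, 4, 2
5, 3, 2, 1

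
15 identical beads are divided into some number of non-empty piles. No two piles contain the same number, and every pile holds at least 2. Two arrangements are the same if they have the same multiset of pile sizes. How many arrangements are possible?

Enumerating:
15
13 + 2
12 + 3
11 + 4
10 + 5
10 + 3 + 2
9 + 6
9 + 4 + 2
8 + 7
8 + 5 + 2
8 + 4 + 3
7 + 6 + 2
7 + 5 + 3
6 + 5 + 4
6 + 4 + 3 + 2

15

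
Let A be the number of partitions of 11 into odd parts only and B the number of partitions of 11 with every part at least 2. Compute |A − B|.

Partitions of 11 into odd parts only: 12.
Partitions of 11 with every part at least 2: 14.
|12 − 14| = 2.

2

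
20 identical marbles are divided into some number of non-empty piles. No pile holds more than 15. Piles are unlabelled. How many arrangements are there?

Direct enumeration gives 615 partitions.

615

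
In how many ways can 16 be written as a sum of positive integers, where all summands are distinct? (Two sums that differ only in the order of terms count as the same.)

There are too many to list fully; the first 12 (by largest part) are:
16
15,1
14,2
13,3
13,2,1
12,4
12,3,1
11,5
11,4,1
11,3,2
10,6
10,5,1
…and 20 more, for 32 total.

32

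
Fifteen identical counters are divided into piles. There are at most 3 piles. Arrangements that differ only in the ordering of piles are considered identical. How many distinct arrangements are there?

A partial list (first 12 by largest part):
15
14+1
13+2
13+1+1
12+3
12+2+1
11+4
11+3+1
11+2+2
10+5
10+4+1
10+3+2
…and 15 more, for 27 total.

27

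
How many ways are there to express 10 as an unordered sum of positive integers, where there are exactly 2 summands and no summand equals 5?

They are:
9, 1
8, 2
7, 3
6, 4
That's 4 in total.

4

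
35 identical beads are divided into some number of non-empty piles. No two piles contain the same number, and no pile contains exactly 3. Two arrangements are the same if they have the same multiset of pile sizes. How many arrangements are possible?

Counting exhaustively, 350 partitions satisfy the conditions.

350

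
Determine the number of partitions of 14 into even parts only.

15

Listing the qualifying partitions of 14:
14
12, 2
10, 4
10, 2, 2
8, 6
8, 4, 2
8, 2, 2, 2
6, 6, 2
6, 4, 4
6, 4, 2, 2
6, 2, 2, 2, 2
4, 4, 4, 2
4, 4, 2, 2, 2
4, 2, 2, 2, 2, 2
2, 2, 2, 2, 2, 2, 2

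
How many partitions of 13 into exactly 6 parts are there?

14

The partitions of 13 that satisfy the conditions:
1, 1, 1, 1, 1, 8
1, 1, 1, 1, 2, 7
1, 1, 1, 1, 3, 6
1, 1, 1, 2, 2, 6
1, 1, 1, 1, 4, 5
1, 1, 1, 2, 3, 5
1, 1, 2, 2, 2, 5
1, 1, 1, 2, 4, 4
1, 1, 1, 3, 3, 4
1, 1, 2, 2, 3, 4
1, 2, 2, 2, 2, 4
1, 1, 2, 3, 3, 3
1, 2, 2, 2, 3, 3
2, 2, 2, 2, 2, 3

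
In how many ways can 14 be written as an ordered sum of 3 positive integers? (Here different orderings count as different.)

78

Place 2 bars in the 13 internal gaps of a row of 14 dots: C(13,2) = 78.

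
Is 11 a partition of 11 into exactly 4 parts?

No

The parts sum to 11, and the condition 'there are exactly 4 summands' is violated.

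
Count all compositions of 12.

2048

There are 11 gaps and each independently is a cut or not, giving 2^11 = 2048.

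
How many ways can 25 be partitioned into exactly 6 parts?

235

Enumerating by decreasing first part gives 235 partitions in all.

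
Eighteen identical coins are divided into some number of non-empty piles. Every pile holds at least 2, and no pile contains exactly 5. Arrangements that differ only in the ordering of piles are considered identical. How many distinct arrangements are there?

64

A partial list (first 12 by largest part):
18
2, 16
3, 15
4, 14
2, 2, 14
2, 3, 13
6, 12
2, 4, 12
3, 3, 12
2, 2, 2, 12
7, 11
3, 4, 11
…and 52 more, for 64 total.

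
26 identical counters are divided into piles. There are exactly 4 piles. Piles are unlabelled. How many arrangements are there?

Counting exhaustively, 136 partitions satisfy the conditions.

136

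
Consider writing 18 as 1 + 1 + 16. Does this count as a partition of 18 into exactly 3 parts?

Yes

The parts sum to 18, and the condition 'there are exactly 3 summands' holds.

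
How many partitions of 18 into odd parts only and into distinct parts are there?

5

Listing the qualifying partitions of 18:
1, 17
3, 15
5, 13
7, 11
1, 3, 5, 9
That's 5 in total.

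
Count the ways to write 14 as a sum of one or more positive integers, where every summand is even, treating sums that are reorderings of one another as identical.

15

Listing the qualifying partitions of 14:
14
2,12
4,10
2,2,10
6,8
2,4,8
2,2,2,8
2,6,6
4,4,6
2,2,4,6
2,2,2,2,6
2,4,4,4
2,2,2,4,4
2,2,2,2,2,4
2,2,2,2,2,2,2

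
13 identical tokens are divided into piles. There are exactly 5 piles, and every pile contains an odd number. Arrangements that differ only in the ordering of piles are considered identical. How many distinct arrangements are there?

5

They are:
9, 1, 1, 1, 1
7, 3, 1, 1, 1
5, 5, 1, 1, 1
5, 3, 3, 1, 1
3, 3, 3, 3, 1
That's 5 in total.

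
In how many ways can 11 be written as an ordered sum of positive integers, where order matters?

1024

The number of compositions of n is 2^(n−1); here 2^10 = 1024.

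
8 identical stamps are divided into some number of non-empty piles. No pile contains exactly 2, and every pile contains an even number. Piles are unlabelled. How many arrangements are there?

The partitions of 8 that satisfy the conditions:
8
4,4

2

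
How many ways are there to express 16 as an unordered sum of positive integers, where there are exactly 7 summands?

There are too many to list fully; the first 12 (by largest part) are:
10,1,1,1,1,1,1
9,2,1,1,1,1,1
8,3,1,1,1,1,1
8,2,2,1,1,1,1
7,4,1,1,1,1,1
7,3,2,1,1,1,1
7,2,2,2,1,1,1
6,5,1,1,1,1,1
6,4,2,1,1,1,1
6,3,3,1,1,1,1
6,3,2,2,1,1,1
6,2,2,2,2,1,1
…and 16 more, for 28 total.

28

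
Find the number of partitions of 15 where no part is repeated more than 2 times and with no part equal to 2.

There are too many to list fully; the first 12 (by largest part) are:
15
14, 1
13, 1, 1
12, 3
11, 4
11, 3, 1
10, 5
10, 4, 1
10, 3, 1, 1
9, 6
9, 5, 1
9, 4, 1, 1
…and 22 more, for 34 total.

34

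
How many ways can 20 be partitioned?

Systematic enumeration (by largest part, then next-largest, …) yields 627.

627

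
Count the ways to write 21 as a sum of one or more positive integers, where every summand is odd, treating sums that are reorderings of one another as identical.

76

Direct enumeration gives 76 partitions.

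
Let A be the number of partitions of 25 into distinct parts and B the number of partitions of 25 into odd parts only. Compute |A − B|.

0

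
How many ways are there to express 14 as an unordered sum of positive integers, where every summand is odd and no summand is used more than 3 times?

The partitions of 14 that satisfy the conditions:
13 + 1
11 + 3
11 + 1 + 1 + 1
9 + 5
9 + 3 + 1 + 1
7 + 7
7 + 5 + 1 + 1
7 + 3 + 3 + 1
5 + 5 + 3 + 1
5 + 3 + 3 + 3
5 + 3 + 3 + 1 + 1 + 1

11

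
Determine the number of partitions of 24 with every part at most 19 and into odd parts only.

Systematic enumeration (by largest part, then next-largest, …) yields 119.

119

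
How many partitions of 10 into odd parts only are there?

The partitions of 10 that satisfy the conditions:
9, 1
7, 3
7, 1, 1, 1
5, 5
5, 3, 1, 1
5, 1, 1, 1, 1, 1
3, 3, 3, 1
3, 3, 1, 1, 1, 1
3, 1, 1, 1, 1, 1, 1, 1
1, 1, 1, 1, 1, 1, 1, 1, 1, 1
Counting gives 10.

10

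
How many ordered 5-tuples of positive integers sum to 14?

715

Equivalently, choose which 4 of the 13 gaps become plus signs: C(13,4) = 715.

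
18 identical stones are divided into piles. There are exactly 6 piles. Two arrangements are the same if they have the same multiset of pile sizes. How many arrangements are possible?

58

There are too many to list fully; the first 12 (by largest part) are:
1, 1, 1, 1, 1, 13
1, 1, 1, 1, 2, 12
1, 1, 1, 1, 3, 11
1, 1, 1, 2, 2, 11
1, 1, 1, 1, 4, 10
1, 1, 1, 2, 3, 10
1, 1, 2, 2, 2, 10
1, 1, 1, 1, 5, 9
1, 1, 1, 2, 4, 9
1, 1, 1, 3, 3, 9
1, 1, 2, 2, 3, 9
1, 2, 2, 2, 2, 9
…and 46 more, for 58 total.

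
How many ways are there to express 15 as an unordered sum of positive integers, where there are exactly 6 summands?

26

There are too many to list fully; the first 12 (by largest part) are:
10, 1, 1, 1, 1, 1
9, 2, 1, 1, 1, 1
8, 3, 1, 1, 1, 1
8, 2, 2, 1, 1, 1
7, 4, 1, 1, 1, 1
7, 3, 2, 1, 1, 1
7, 2, 2, 2, 1, 1
6, 5, 1, 1, 1, 1
6, 4, 2, 1, 1, 1
6, 3, 3, 1, 1, 1
6, 3, 2, 2, 1, 1
6, 2, 2, 2, 2, 1
…and 14 more, for 26 total.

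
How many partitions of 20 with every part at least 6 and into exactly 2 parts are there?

5

Listing the qualifying partitions of 20:
6 + 14
7 + 13
8 + 12
9 + 11
10 + 10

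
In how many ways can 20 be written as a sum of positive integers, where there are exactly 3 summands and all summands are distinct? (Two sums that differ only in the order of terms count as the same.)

24

The partitions of 20 that satisfy the conditions:
17,2,1
16,3,1
15,4,1
15,3,2
14,5,1
14,4,2
13,6,1
13,5,2
13,4,3
12,7,1
12,6,2
12,5,3
11,8,1
11,7,2
11,6,3
11,5,4
10,9,1
10,8,2
10,7,3
10,6,4
9,8,3
9,7,4
9,6,5
8,7,5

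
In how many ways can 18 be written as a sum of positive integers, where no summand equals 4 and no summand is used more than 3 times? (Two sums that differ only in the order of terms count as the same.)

128

A full systematic count gives 128.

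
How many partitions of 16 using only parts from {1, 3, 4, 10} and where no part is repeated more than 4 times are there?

10

Enumerating:
10+4+1+1
10+3+3
10+3+1+1+1
4+4+4+4
4+4+4+3+1
4+4+4+1+1+1+1
4+4+3+3+1+1
4+3+3+3+3
4+3+3+3+1+1+1
3+3+3+3+1+1+1+1
Counting gives 10.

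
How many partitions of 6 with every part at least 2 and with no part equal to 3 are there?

Enumerating:
6
4+2
2+2+2
Counting gives 3.

3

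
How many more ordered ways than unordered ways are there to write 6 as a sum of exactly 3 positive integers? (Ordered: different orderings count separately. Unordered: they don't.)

Ordered (compositions into 3 parts): C(5,2) = 10.
Partitions of 6 into exactly 3 parts: 3.
Difference: 10 − 3 = 7.

7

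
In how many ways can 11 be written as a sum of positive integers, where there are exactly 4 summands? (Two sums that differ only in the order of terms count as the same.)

They are:
8+1+1+1
7+2+1+1
6+3+1+1
6+2+2+1
5+4+1+1
5+3+2+1
5+2+2+2
4+4+2+1
4+3+3+1
4+3+2+2
3+3+3+2
That's 11 in total.

11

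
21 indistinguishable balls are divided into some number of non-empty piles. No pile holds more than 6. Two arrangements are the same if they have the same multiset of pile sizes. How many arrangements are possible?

331

A full systematic count gives 331.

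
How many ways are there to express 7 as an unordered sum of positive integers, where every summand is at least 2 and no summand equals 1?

4

Listing the qualifying partitions of 7:
7
5+2
4+3
3+2+2
That's 4 in total.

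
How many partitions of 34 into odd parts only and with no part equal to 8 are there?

512

Direct enumeration gives 512 partitions.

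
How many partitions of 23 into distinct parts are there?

104

There are 104 such partitions.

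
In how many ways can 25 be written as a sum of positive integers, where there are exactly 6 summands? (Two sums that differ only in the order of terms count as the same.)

Counting exhaustively, 235 partitions satisfy the conditions.

235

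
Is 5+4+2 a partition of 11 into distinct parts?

Yes

The parts sum to 11, and the condition 'all summands are distinct' holds.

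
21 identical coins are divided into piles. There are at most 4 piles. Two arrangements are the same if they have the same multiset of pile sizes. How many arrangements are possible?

120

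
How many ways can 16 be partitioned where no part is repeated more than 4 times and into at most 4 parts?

There are too many to list fully; the first 12 (by largest part) are:
16
15, 1
14, 2
14, 1, 1
13, 3
13, 2, 1
13, 1, 1, 1
12, 4
12, 3, 1
12, 2, 2
12, 2, 1, 1
11, 5
…and 52 more, for 64 total.

64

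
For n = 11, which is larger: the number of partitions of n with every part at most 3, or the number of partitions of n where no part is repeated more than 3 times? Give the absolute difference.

Partitions of 11 with every part at most 3: 16.
Partitions of 11 where no part is repeated more than 3 times: 38.
|16 − 38| = 22.

22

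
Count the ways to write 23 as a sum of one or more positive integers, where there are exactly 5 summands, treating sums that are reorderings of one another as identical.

141

Direct enumeration gives 141 partitions.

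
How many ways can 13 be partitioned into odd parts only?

The partitions of 13 that satisfy the conditions:
13
11,1,1
9,3,1
9,1,1,1,1
7,5,1
7,3,3
7,3,1,1,1
7,1,1,1,1,1,1
5,5,3
5,5,1,1,1
5,3,3,1,1
5,3,1,1,1,1,1
5,1,1,1,1,1,1,1,1
3,3,3,3,1
3,3,3,1,1,1,1
3,3,1,1,1,1,1,1,1
3,1,1,1,1,1,1,1,1,1,1
1,1,1,1,1,1,1,1,1,1,1,1,1

18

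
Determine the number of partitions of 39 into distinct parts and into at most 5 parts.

731

Direct enumeration gives 731 partitions.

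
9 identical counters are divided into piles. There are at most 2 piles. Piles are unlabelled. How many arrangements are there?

5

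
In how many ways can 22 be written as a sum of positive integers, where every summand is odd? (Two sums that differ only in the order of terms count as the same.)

A full systematic count gives 89.

89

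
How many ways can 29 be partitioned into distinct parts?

256

Enumerating by decreasing first part gives 256 partitions in all.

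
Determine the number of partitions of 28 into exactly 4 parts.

169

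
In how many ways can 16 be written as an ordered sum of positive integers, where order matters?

32768

There are 15 gaps and each independently is a cut or not, giving 2^15 = 32768.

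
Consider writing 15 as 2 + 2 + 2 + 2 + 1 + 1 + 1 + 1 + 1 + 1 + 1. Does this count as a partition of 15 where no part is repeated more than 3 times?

No

The parts sum to 15, and the condition 'no summand is used more than 3 times' is violated.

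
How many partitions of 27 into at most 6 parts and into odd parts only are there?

There are too many to list fully; the first 12 (by largest part) are:
27
25 + 1 + 1
23 + 3 + 1
23 + 1 + 1 + 1 + 1
21 + 5 + 1
21 + 3 + 3
21 + 3 + 1 + 1 + 1
19 + 7 + 1
19 + 5 + 3
19 + 5 + 1 + 1 + 1
19 + 3 + 3 + 1 + 1
17 + 9 + 1
…and 45 more, for 57 total.

57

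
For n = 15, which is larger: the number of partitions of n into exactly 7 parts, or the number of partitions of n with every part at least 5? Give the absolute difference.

Partitions of 15 into exactly 7 parts: 21.
Partitions of 15 with every part at least 5: 5.
|21 − 5| = 16.

16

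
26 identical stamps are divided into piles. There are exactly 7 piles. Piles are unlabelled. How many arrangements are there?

300

A full systematic count gives 300.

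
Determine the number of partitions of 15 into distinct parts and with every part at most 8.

The partitions of 15 that satisfy the conditions:
8 + 7
8 + 6 + 1
8 + 5 + 2
8 + 4 + 3
8 + 4 + 2 + 1
7 + 6 + 2
7 + 5 + 3
7 + 5 + 2 + 1
7 + 4 + 3 + 1
6 + 5 + 4
6 + 5 + 3 + 1
6 + 4 + 3 + 2
5 + 4 + 3 + 2 + 1
Counting gives 13.

13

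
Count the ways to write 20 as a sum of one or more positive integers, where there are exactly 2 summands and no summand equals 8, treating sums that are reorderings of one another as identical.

Listing the qualifying partitions of 20:
19+1
18+2
17+3
16+4
15+5
14+6
13+7
11+9
10+10
Counting gives 9.

9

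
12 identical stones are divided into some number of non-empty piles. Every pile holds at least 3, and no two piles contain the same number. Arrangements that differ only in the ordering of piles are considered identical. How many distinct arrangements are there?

Enumerating:
12
9+3
8+4
7+5
5+4+3
Counting gives 5.

5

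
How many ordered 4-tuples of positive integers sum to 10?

84

A composition of 10 into 4 positive parts is chosen by placing 3 dividers among the 9 gaps between 10 units: C(9,3) = 84.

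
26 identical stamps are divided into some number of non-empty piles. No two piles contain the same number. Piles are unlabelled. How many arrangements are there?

Counting exhaustively, 165 partitions satisfy the conditions.

165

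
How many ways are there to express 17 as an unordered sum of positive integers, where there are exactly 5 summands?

47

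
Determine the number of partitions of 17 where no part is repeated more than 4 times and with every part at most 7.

A full systematic count gives 121.

121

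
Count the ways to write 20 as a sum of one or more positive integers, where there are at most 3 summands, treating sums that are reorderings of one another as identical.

44

A partial list (first 12 by largest part):
20
19, 1
18, 2
18, 1, 1
17, 3
17, 2, 1
16, 4
16, 3, 1
16, 2, 2
15, 5
15, 4, 1
15, 3, 2
…and 32 more, for 44 total.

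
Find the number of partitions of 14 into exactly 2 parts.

Listing the qualifying partitions of 14:
13+1
12+2
11+3
10+4
9+5
8+6
7+7
Counting gives 7.

7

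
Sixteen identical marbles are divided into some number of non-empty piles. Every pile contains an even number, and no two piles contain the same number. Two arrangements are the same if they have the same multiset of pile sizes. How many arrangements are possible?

Enumerating:
16
14 + 2
12 + 4
10 + 6
10 + 4 + 2
8 + 6 + 2
Counting gives 6.

6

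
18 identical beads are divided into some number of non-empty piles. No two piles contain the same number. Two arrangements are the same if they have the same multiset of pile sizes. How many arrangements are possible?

There are too many to list fully; the first 12 (by largest part) are:
18
17+1
16+2
15+3
15+2+1
14+4
14+3+1
13+5
13+4+1
13+3+2
12+6
12+5+1
…and 34 more, for 46 total.

46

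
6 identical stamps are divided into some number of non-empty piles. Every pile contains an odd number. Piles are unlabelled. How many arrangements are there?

The partitions of 6 that satisfy the conditions:
1, 5
3, 3
1, 1, 1, 3
1, 1, 1, 1, 1, 1
Counting gives 4.

4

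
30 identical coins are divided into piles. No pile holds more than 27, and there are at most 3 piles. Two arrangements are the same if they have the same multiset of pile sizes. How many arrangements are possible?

87

There are 87 such partitions.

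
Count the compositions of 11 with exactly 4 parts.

120

Place 3 bars in the 10 internal gaps of a row of 11 dots: C(10,3) = 120.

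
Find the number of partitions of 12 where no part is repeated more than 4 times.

60

There are too many to list fully; the first 12 (by largest part) are:
12
11, 1
10, 2
10, 1, 1
9, 3
9, 2, 1
9, 1, 1, 1
8, 4
8, 3, 1
8, 2, 2
8, 2, 1, 1
8, 1, 1, 1, 1
…and 48 more, for 60 total.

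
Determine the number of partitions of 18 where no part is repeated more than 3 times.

208

A full systematic count gives 208.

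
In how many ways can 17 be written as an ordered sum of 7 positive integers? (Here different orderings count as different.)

8008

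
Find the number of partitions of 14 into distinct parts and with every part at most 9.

Enumerating:
9,5
9,4,1
9,3,2
8,6
8,5,1
8,4,2
8,3,2,1
7,6,1
7,5,2
7,4,3
7,4,2,1
6,5,3
6,5,2,1
6,4,3,1
5,4,3,2
Counting gives 15.

15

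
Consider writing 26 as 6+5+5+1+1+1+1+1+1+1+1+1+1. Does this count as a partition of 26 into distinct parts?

No

The parts sum to 26, and the condition 'all summands are distinct' is violated.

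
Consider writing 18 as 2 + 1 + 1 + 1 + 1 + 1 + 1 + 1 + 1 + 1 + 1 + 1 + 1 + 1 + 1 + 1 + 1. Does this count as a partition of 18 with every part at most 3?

Yes

The parts sum to 18, and the condition 'no summand exceeds 3' holds.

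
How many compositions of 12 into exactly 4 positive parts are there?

Place 3 bars in the 11 internal gaps of a row of 12 dots: C(11,3) = 165.

165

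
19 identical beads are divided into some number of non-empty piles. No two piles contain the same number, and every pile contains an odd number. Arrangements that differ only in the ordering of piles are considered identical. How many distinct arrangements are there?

6

Enumerating:
19
15,3,1
13,5,1
11,7,1
11,5,3
9,7,3
Counting gives 6.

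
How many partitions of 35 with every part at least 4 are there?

311

Enumerating by decreasing first part gives 311 partitions in all.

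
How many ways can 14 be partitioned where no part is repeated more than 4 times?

100

Systematic enumeration (by largest part, then next-largest, …) yields 100.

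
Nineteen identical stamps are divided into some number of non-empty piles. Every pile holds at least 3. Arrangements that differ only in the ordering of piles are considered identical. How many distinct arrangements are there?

A partial list (first 12 by largest part):
19
3 + 16
4 + 15
5 + 14
6 + 13
3 + 3 + 13
7 + 12
3 + 4 + 12
8 + 11
3 + 5 + 11
4 + 4 + 11
9 + 10
…and 27 more, for 39 total.

39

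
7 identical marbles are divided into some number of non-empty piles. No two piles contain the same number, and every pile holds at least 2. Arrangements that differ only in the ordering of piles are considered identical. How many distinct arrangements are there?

Listing the qualifying partitions of 7:
7
2 + 5
3 + 4

3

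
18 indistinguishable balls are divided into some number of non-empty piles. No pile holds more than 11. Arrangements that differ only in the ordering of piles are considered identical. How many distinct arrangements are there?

355

Direct enumeration gives 355 partitions.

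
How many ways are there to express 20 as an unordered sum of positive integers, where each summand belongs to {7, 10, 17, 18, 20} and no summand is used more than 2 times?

2

Enumerating:
20
10,10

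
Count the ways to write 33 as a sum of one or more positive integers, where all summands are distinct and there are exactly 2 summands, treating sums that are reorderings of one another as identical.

The partitions of 33 that satisfy the conditions:
32+1
31+2
30+3
29+4
28+5
27+6
26+7
25+8
24+9
23+10
22+11
21+12
20+13
19+14
18+15
17+16
That's 16 in total.

16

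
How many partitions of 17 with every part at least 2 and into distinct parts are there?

Enumerating:
17
15 + 2
14 + 3
13 + 4
12 + 5
12 + 3 + 2
11 + 6
11 + 4 + 2
10 + 7
10 + 5 + 2
10 + 4 + 3
9 + 8
9 + 6 + 2
9 + 5 + 3
8 + 7 + 2
8 + 6 + 3
8 + 5 + 4
8 + 4 + 3 + 2
7 + 6 + 4
7 + 5 + 3 + 2
6 + 5 + 4 + 2

21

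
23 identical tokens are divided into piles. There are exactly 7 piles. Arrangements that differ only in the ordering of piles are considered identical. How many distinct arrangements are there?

Counting exhaustively, 164 partitions satisfy the conditions.

164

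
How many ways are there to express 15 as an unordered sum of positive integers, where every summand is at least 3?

Listing the qualifying partitions of 15:
15
3+12
4+11
5+10
6+9
3+3+9
7+8
3+4+8
3+5+7
4+4+7
3+6+6
4+5+6
3+3+3+6
5+5+5
3+3+4+5
3+4+4+4
3+3+3+3+3
Counting gives 17.

17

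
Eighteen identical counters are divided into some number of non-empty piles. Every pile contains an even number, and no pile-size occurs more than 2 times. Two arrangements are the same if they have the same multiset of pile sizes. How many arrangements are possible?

Enumerating:
18
16+2
14+4
14+2+2
12+6
12+4+2
10+8
10+6+2
10+4+4
10+4+2+2
8+8+2
8+6+4
8+6+2+2
8+4+4+2
6+6+4+2
6+4+4+2+2

16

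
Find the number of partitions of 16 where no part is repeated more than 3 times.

A full systematic count gives 132.

132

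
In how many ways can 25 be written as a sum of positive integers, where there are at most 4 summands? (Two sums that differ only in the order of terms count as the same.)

185

Direct enumeration gives 185 partitions.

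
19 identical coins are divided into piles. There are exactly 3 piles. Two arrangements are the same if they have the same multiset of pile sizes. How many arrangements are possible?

A partial list (first 12 by largest part):
17,1,1
16,2,1
15,3,1
15,2,2
14,4,1
14,3,2
13,5,1
13,4,2
13,3,3
12,6,1
12,5,2
12,4,3
…and 18 more, for 30 total.

30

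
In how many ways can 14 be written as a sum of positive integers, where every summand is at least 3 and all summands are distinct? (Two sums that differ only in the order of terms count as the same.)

The partitions of 14 that satisfy the conditions:
14
11 + 3
10 + 4
9 + 5
8 + 6
7 + 4 + 3
6 + 5 + 3

7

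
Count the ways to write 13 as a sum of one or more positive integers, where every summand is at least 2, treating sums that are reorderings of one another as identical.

The partitions of 13 that satisfy the conditions:
13
11 + 2
10 + 3
9 + 4
9 + 2 + 2
8 + 5
8 + 3 + 2
7 + 6
7 + 4 + 2
7 + 3 + 3
7 + 2 + 2 + 2
6 + 5 + 2
6 + 4 + 3
6 + 3 + 2 + 2
5 + 5 + 3
5 + 4 + 4
5 + 4 + 2 + 2
5 + 3 + 3 + 2
5 + 2 + 2 + 2 + 2
4 + 4 + 3 + 2
4 + 3 + 3 + 3
4 + 3 + 2 + 2 + 2
3 + 3 + 3 + 2 + 2
3 + 2 + 2 + 2 + 2 + 2

24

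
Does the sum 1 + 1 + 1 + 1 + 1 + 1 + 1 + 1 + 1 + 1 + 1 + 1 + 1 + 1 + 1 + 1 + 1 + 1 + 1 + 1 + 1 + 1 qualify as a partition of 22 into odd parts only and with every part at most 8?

Yes

The parts sum to 22, and the condition 'every summand is odd' holds; the condition 'no summand exceeds 8' holds.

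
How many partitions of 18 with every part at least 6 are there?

Listing the qualifying partitions of 18:
18
12+6
11+7
10+8
9+9
6+6+6

6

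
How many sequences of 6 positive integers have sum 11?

252

Place 5 bars in the 10 internal gaps of a row of 11 dots: C(10,5) = 252.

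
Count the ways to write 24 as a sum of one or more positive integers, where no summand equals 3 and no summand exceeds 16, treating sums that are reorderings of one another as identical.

750

Direct enumeration gives 750 partitions.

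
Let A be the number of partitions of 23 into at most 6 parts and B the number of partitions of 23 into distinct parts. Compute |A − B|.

350

Partitions of 23 into at most 6 parts: 454.
Partitions of 23 into distinct parts: 104.
|454 − 104| = 350.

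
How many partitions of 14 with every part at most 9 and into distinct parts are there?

Listing the qualifying partitions of 14:
5+9
1+4+9
2+3+9
6+8
1+5+8
2+4+8
1+2+3+8
1+6+7
2+5+7
3+4+7
1+2+4+7
3+5+6
1+2+5+6
1+3+4+6
2+3+4+5
That's 15 in total.

15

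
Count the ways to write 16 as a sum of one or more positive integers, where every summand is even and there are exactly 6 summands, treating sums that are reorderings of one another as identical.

2

They are:
2+2+2+2+2+6
2+2+2+2+4+4
That's 2 in total.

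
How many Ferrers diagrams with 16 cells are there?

231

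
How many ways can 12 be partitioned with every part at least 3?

Enumerating:
12
3 + 9
4 + 8
5 + 7
6 + 6
3 + 3 + 6
3 + 4 + 5
4 + 4 + 4
3 + 3 + 3 + 3

9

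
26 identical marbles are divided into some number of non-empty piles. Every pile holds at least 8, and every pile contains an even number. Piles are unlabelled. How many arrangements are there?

Enumerating:
26
18, 8
16, 10
14, 12
10, 8, 8

5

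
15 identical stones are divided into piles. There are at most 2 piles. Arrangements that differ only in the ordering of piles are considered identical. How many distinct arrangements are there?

8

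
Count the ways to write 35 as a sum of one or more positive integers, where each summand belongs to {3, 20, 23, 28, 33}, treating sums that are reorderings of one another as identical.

2

The partitions of 35 that satisfy the conditions:
23+3+3+3+3
20+3+3+3+3+3
Counting gives 2.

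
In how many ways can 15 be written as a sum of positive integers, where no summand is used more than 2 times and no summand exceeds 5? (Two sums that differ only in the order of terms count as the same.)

They are:
5, 5, 4, 1
5, 5, 3, 2
5, 5, 3, 1, 1
5, 5, 2, 2, 1
5, 4, 4, 2
5, 4, 4, 1, 1
5, 4, 3, 3
5, 4, 3, 2, 1
5, 4, 2, 2, 1, 1
5, 3, 3, 2, 2
5, 3, 3, 2, 1, 1
4, 4, 3, 3, 1
4, 4, 3, 2, 2
4, 4, 3, 2, 1, 1
4, 3, 3, 2, 2, 1
Counting gives 15.

15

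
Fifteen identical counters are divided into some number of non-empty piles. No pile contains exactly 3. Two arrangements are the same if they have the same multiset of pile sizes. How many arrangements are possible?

Systematic enumeration (by largest part, then next-largest, …) yields 99.

99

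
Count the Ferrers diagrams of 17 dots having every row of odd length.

38

A partial list (first 12 by largest part):
17
1,1,15
1,3,13
1,1,1,1,13
1,5,11
3,3,11
1,1,1,3,11
1,1,1,1,1,1,11
1,7,9
3,5,9
1,1,1,5,9
1,1,3,3,9
…and 26 more, for 38 total.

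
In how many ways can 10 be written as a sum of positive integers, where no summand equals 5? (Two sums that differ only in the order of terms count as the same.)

35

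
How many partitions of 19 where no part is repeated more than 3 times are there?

258

Systematic enumeration (by largest part, then next-largest, …) yields 258.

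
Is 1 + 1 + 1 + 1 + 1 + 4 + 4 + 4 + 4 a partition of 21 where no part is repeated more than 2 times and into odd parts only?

No

The parts sum to 21, and the condition 'no summand is used more than 2 times' is violated.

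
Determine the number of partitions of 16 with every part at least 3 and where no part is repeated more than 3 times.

19

They are:
16
13 + 3
12 + 4
11 + 5
10 + 6
10 + 3 + 3
9 + 7
9 + 4 + 3
8 + 8
8 + 5 + 3
8 + 4 + 4
7 + 6 + 3
7 + 5 + 4
7 + 3 + 3 + 3
6 + 6 + 4
6 + 5 + 5
6 + 4 + 3 + 3
5 + 5 + 3 + 3
5 + 4 + 4 + 3
Counting gives 19.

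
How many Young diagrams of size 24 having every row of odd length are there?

Direct enumeration gives 122 partitions.

122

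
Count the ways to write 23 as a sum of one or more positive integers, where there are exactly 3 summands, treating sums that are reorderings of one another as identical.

There are too many to list fully; the first 12 (by largest part) are:
21, 1, 1
20, 2, 1
19, 3, 1
19, 2, 2
18, 4, 1
18, 3, 2
17, 5, 1
17, 4, 2
17, 3, 3
16, 6, 1
16, 5, 2
16, 4, 3
…and 32 more, for 44 total.

44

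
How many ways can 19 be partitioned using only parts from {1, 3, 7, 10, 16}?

The partitions of 19 that satisfy the conditions:
16 + 3
16 + 1 + 1 + 1
10 + 7 + 1 + 1
10 + 3 + 3 + 3
10 + 3 + 3 + 1 + 1 + 1
10 + 3 + 1 + 1 + 1 + 1 + 1 + 1
10 + 1 + 1 + 1 + 1 + 1 + 1 + 1 + 1 + 1
7 + 7 + 3 + 1 + 1
7 + 7 + 1 + 1 + 1 + 1 + 1
7 + 3 + 3 + 3 + 3
7 + 3 + 3 + 3 + 1 + 1 + 1
7 + 3 + 3 + 1 + 1 + 1 + 1 + 1 + 1
7 + 3 + 1 + 1 + 1 + 1 + 1 + 1 + 1 + 1 + 1
7 + 1 + 1 + 1 + 1 + 1 + 1 + 1 + 1 + 1 + 1 + 1 + 1
3 + 3 + 3 + 3 + 3 + 3 + 1
3 + 3 + 3 + 3 + 3 + 1 + 1 + 1 + 1
3 + 3 + 3 + 3 + 1 + 1 + 1 + 1 + 1 + 1 + 1
3 + 3 + 3 + 1 + 1 + 1 + 1 + 1 + 1 + 1 + 1 + 1 + 1
3 + 3 + 1 + 1 + 1 + 1 + 1 + 1 + 1 + 1 + 1 + 1 + 1 + 1 + 1
3 + 1 + 1 + 1 + 1 + 1 + 1 + 1 + 1 + 1 + 1 + 1 + 1 + 1 + 1 + 1 + 1
1 + 1 + 1 + 1 + 1 + 1 + 1 + 1 + 1 + 1 + 1 + 1 + 1 + 1 + 1 + 1 + 1 + 1 + 1
That's 21 in total.

21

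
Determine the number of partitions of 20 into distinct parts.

64

A partial list (first 12 by largest part):
20
19, 1
18, 2
17, 3
17, 2, 1
16, 4
16, 3, 1
15, 5
15, 4, 1
15, 3, 2
14, 6
14, 5, 1
…and 52 more, for 64 total.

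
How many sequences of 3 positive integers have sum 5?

A composition of 5 into 3 positive parts is chosen by placing 2 dividers among the 4 gaps between 5 units: C(4,2) = 6.

6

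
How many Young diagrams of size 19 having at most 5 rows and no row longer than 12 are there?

137

There are 137 such partitions.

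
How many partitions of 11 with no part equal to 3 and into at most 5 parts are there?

22

Listing the qualifying partitions of 11:
11
10+1
9+2
9+1+1
8+2+1
8+1+1+1
7+4
7+2+2
7+2+1+1
7+1+1+1+1
6+5
6+4+1
6+2+2+1
6+2+1+1+1
5+5+1
5+4+2
5+4+1+1
5+2+2+2
5+2+2+1+1
4+4+2+1
4+4+1+1+1
4+2+2+2+1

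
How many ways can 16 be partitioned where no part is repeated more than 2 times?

Enumerating by decreasing first part gives 89 partitions in all.

89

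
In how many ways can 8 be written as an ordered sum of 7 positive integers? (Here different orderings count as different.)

7

A composition of 8 into 7 positive parts is chosen by placing 6 dividers among the 7 gaps between 8 units: C(7,6) = 7.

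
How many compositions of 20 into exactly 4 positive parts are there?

Equivalently, choose which 3 of the 19 gaps become plus signs: C(19,3) = 969.

969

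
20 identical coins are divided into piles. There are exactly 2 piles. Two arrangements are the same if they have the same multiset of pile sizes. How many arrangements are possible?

10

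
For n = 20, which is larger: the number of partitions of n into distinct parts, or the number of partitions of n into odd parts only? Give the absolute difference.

0

Partitions of 20 into distinct parts: 64.
Partitions of 20 into odd parts only: 64.
|64 − 64| = 0.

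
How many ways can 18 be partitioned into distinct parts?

There are too many to list fully; the first 12 (by largest part) are:
18
17+1
16+2
15+3
15+2+1
14+4
14+3+1
13+5
13+4+1
13+3+2
12+6
12+5+1
…and 34 more, for 46 total.

46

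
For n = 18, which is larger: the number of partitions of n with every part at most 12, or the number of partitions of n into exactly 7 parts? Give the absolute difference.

Partitions of 18 with every part at most 12: 366.
Partitions of 18 into exactly 7 parts: 49.
|366 − 49| = 317.

317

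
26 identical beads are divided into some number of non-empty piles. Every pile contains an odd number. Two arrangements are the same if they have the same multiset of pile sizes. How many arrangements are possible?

There are 165 such partitions.

165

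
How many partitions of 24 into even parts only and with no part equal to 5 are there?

Counting exhaustively, 77 partitions satisfy the conditions.

77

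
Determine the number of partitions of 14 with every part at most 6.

Enumerating by decreasing first part gives 90 partitions in all.

90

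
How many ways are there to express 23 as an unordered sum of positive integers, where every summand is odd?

Systematic enumeration (by largest part, then next-largest, …) yields 104.

104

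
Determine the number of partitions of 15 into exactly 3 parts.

Listing the qualifying partitions of 15:
13, 1, 1
12, 2, 1
11, 3, 1
11, 2, 2
10, 4, 1
10, 3, 2
9, 5, 1
9, 4, 2
9, 3, 3
8, 6, 1
8, 5, 2
8, 4, 3
7, 7, 1
7, 6, 2
7, 5, 3
7, 4, 4
6, 6, 3
6, 5, 4
5, 5, 5

19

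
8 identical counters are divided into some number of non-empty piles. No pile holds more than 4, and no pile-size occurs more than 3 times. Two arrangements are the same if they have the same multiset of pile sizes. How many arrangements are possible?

The partitions of 8 that satisfy the conditions:
4,4
4,3,1
4,2,2
4,2,1,1
3,3,2
3,3,1,1
3,2,2,1
3,2,1,1,1
2,2,2,1,1

9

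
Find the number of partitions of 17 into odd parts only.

38

A partial list (first 12 by largest part):
17
15+1+1
13+3+1
13+1+1+1+1
11+5+1
11+3+3
11+3+1+1+1
11+1+1+1+1+1+1
9+7+1
9+5+3
9+5+1+1+1
9+3+3+1+1
…and 26 more, for 38 total.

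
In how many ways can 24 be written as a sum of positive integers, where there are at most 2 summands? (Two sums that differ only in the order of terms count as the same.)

13

Enumerating:
24
23, 1
22, 2
21, 3
20, 4
19, 5
18, 6
17, 7
16, 8
15, 9
14, 10
13, 11
12, 12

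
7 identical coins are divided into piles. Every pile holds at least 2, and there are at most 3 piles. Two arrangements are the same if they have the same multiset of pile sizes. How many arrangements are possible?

Listing the qualifying partitions of 7:
7
2 + 5
3 + 4
2 + 2 + 3
That's 4 in total.

4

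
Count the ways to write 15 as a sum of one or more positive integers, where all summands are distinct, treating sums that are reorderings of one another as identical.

27

There are too many to list fully; the first 12 (by largest part) are:
15
14 + 1
13 + 2
12 + 3
12 + 2 + 1
11 + 4
11 + 3 + 1
10 + 5
10 + 4 + 1
10 + 3 + 2
9 + 6
9 + 5 + 1
…and 15 more, for 27 total.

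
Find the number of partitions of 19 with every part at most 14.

478

Counting exhaustively, 478 partitions satisfy the conditions.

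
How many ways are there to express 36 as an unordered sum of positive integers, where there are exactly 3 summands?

108

A full systematic count gives 108.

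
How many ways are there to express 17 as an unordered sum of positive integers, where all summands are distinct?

38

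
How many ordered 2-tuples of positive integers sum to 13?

12

A composition of 13 into 2 positive parts is chosen by placing 1 dividers among the 12 gaps between 13 units: C(12,1) = 12.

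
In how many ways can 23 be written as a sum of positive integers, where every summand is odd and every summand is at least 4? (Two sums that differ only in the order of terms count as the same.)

Enumerating:
23
5 + 5 + 13
5 + 7 + 11
5 + 9 + 9
7 + 7 + 9

5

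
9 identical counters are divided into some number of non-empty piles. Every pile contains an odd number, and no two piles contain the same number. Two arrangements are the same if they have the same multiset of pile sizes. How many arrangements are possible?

Enumerating:
9
5, 3, 1
That's 2 in total.

2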